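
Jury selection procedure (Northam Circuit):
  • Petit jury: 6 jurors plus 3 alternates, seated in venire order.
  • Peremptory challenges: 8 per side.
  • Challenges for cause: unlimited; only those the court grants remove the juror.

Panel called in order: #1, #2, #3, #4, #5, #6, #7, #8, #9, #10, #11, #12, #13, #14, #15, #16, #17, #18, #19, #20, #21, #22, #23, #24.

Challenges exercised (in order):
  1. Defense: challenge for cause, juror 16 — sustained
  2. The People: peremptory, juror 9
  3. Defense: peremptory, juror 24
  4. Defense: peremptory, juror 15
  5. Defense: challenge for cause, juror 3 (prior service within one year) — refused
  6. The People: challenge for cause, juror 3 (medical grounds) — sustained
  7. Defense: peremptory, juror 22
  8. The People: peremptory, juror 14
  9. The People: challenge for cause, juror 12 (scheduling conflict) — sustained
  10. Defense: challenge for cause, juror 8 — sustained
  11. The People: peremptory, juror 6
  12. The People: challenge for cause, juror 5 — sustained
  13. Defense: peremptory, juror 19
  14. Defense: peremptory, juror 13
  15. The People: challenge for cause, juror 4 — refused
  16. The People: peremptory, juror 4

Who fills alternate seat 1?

18

Removed: #3, #4, #5, #6, #8, #9, #12, #13, #14, #15, #16, #19, #22, #24.
Seating in order: seats 1–6 → #1, #2, #7, #10, #11, #17; alternates → #18, #20, #21.
So alternate 1 is #18.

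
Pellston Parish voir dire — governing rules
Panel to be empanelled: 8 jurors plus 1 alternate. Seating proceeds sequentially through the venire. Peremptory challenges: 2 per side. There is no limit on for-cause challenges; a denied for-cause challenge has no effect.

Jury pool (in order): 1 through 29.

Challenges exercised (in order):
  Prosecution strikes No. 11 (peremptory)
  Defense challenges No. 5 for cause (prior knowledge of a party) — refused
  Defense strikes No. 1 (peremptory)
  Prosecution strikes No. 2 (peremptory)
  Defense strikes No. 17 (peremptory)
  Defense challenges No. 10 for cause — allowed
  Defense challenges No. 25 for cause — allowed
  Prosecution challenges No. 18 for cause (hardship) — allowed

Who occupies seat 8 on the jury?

12

Removed: #1, #2, #10, #11, #17, #18, #25. (#5 stays — for-cause denied.)
Seating in order: seats 1–8 → #3, #4, #5, #6, #7, #8, #9, #12; alternates → #13.
So seat 8 is #12.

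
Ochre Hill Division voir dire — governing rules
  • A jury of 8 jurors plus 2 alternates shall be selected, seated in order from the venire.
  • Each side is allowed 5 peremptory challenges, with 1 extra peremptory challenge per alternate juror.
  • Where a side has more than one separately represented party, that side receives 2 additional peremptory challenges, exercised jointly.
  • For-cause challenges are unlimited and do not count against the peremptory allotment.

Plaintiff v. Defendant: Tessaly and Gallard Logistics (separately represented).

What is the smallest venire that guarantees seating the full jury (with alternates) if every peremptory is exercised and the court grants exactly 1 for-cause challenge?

Seats to fill: 8 + 2 alternates = 10.
Peremptories — Plaintiff: 5 + 1×2 = 7; Defendant: 5 + 1×2 + 2 = 9; total 16.
For-cause removals: 1.
Minimum venire: 10 + 16 + 1 = 27.

27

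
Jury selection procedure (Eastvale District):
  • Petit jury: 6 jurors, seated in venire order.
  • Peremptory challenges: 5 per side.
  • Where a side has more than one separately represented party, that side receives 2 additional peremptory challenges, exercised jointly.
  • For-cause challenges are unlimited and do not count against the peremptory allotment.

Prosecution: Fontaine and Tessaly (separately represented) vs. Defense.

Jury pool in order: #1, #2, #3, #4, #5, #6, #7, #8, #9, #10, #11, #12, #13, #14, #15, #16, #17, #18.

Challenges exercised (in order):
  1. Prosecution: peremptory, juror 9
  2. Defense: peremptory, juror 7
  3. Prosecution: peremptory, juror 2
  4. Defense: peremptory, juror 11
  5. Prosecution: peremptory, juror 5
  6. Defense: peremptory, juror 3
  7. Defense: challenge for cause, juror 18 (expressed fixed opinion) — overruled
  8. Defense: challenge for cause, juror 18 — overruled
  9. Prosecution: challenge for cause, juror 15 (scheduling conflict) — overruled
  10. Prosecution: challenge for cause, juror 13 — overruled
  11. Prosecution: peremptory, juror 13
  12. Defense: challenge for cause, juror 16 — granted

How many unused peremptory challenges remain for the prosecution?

3

Prosecution allotment: 5 base + 2 multi-party = 7.
Prosecution peremptories used: #9, #2, #5, #13 — 4 (for-cause on #15, #13 don't count).
Remaining: 7 − 4 = 3.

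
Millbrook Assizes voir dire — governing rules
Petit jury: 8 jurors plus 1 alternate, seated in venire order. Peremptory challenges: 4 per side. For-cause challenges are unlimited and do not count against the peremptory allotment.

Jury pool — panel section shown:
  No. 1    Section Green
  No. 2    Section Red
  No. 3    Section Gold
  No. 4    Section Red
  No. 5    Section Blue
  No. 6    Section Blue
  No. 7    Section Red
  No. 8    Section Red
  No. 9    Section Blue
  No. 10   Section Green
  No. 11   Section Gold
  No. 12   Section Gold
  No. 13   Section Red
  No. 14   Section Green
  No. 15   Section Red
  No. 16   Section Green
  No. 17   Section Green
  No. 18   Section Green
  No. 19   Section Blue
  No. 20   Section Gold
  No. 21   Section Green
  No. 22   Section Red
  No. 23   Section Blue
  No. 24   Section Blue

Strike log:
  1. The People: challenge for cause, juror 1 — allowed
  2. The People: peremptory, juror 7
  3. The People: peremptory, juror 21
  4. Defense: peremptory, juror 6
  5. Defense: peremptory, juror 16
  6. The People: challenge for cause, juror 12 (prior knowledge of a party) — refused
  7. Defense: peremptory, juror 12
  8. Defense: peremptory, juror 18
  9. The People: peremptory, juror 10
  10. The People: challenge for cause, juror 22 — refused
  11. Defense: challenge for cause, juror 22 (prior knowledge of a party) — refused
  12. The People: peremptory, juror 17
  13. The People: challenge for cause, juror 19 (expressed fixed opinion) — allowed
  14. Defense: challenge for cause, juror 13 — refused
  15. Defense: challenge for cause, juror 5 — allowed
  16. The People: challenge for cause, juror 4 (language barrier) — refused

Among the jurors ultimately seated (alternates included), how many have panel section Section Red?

5

Removed: #1, #5, #6, #7, #10, #12, #16, #17, #18, #19, #21.
Seated (9 incl. alternates): #2, #3, #4, #8, #9, #11, #13, #14, #15.
Of those, in Section Red: #2, #4, #8, #13, #15 → 5.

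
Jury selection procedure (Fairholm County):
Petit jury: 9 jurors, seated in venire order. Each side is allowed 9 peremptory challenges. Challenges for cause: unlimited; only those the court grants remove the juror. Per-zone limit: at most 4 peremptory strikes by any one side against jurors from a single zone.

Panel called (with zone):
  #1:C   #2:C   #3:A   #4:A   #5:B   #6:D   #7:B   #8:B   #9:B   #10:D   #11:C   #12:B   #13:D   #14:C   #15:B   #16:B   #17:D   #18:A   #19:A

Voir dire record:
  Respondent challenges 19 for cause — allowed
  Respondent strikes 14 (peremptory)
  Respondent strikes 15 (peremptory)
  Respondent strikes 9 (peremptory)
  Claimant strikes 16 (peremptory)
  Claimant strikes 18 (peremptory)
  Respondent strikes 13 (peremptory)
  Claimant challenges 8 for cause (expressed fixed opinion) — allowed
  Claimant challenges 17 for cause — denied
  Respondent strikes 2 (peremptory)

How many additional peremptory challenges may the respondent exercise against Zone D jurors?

Respondent peremptories so far: #14, #15, #9, #13, #2 — 5 of 9 used, 4 left overall.
Against Zone D: #13 — 1 used; per-zone cap 4 leaves 3.
Binding limit: min(4, 3) = 3.

3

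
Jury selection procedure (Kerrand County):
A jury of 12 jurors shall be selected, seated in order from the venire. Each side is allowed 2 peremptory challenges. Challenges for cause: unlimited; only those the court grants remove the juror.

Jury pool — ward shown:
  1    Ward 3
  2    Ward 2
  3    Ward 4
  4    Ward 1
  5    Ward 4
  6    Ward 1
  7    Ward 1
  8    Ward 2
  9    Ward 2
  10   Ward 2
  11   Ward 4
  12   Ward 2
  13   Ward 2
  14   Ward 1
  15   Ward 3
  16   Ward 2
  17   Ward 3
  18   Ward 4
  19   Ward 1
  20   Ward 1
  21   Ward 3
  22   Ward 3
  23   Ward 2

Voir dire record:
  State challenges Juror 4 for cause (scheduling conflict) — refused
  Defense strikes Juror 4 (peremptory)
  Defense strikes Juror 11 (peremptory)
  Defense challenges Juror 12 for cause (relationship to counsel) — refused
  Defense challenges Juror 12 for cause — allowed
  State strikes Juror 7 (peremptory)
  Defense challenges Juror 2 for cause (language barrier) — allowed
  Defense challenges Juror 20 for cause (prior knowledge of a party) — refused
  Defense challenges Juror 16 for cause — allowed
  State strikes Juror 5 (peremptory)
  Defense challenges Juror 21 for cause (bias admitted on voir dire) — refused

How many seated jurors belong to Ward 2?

4

Removed: #2, #4, #5, #7, #11, #12, #16.
Seated jurors 1–12: #1, #3, #6, #8, #9, #10, #13, #14, #15, #17, #18, #19.
Of those, in Ward 2: #8, #9, #10, #13 → 4.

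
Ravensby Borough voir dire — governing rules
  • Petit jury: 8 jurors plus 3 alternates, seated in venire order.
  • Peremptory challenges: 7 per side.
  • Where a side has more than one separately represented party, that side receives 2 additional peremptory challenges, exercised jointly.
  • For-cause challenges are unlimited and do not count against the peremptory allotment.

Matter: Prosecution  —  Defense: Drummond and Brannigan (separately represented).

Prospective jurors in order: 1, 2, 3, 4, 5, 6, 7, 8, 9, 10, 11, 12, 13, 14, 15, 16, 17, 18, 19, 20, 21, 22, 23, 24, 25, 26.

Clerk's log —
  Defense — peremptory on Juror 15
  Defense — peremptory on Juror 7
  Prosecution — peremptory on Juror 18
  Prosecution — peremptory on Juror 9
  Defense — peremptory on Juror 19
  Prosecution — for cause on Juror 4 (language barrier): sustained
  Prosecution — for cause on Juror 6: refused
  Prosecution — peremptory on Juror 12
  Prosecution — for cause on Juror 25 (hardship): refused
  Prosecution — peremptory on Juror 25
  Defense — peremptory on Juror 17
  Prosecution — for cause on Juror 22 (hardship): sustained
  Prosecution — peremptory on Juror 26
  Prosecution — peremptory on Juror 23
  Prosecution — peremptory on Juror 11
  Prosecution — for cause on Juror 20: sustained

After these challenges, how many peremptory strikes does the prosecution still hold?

Prosecution allotment: 7.
Prosecution peremptories used: #18, #9, #12, #25, #26, #23, #11 — 7 (for-cause on #4, #6, #25, #22, #20 don't count).
Remaining: 7 − 7 = 0.

0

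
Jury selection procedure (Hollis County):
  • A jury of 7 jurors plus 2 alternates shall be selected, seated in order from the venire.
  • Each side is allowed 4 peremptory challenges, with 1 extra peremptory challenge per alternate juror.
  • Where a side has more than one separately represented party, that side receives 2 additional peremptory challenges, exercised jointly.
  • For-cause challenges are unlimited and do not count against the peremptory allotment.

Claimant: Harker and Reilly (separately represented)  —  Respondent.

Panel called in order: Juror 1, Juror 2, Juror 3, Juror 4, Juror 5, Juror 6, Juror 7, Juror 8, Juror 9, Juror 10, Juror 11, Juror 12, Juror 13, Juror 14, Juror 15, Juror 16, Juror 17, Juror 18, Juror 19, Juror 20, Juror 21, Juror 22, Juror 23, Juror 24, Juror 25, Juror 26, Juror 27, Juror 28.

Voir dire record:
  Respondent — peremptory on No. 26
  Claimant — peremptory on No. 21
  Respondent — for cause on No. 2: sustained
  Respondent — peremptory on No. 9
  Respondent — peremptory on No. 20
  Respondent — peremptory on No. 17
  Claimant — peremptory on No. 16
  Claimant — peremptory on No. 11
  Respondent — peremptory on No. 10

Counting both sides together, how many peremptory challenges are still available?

Claimant allotment: 4 base + 1 × 2 alternates + 2 multi-party = 8. Respondent allotment: 4 base + 1 × 2 alternates = 6.
Claimant peremptories used: #21, #16, #11 — 3.
Respondent peremptories used: #26, #9, #20, #17, #10 — 5 (the for-cause on #2 doesn't count).
Remaining: (8 − 3) + (6 − 5) = 6.

6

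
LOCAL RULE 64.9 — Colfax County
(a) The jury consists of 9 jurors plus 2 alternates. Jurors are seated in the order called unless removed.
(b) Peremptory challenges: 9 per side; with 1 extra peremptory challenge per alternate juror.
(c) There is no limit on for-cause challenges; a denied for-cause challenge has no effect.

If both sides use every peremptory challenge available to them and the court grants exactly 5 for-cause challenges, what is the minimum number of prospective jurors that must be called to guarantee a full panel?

Seats to fill: 9 + 2 alternates = 11.
Peremptories: 9 + 1×2 = 11 per side × 2 sides = 22.
For-cause removals: 5.
Minimum venire: 11 + 22 + 5 = 38.

38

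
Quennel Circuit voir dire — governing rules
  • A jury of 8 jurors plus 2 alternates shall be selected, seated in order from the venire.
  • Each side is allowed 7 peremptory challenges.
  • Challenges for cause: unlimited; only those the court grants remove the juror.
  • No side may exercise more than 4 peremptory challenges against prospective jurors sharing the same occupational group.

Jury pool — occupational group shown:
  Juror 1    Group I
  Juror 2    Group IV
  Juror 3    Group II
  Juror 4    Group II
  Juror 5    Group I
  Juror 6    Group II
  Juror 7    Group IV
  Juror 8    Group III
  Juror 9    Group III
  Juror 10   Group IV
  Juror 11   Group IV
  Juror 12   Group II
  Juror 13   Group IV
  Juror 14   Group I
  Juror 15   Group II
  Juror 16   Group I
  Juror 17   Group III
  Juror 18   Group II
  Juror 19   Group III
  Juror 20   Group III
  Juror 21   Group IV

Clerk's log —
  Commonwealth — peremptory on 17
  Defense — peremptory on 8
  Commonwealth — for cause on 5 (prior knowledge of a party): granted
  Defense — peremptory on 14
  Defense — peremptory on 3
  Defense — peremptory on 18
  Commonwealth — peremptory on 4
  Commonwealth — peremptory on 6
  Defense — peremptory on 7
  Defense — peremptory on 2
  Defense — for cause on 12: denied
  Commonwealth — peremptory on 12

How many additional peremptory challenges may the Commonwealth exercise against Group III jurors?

3

Commonwealth peremptories so far: #17, #4, #6, #12 — 4 of 7 used, 3 left overall.
Against Group III: #17 — 1 used; per-group cap 4 leaves 3.
Binding limit: min(3, 3) = 3.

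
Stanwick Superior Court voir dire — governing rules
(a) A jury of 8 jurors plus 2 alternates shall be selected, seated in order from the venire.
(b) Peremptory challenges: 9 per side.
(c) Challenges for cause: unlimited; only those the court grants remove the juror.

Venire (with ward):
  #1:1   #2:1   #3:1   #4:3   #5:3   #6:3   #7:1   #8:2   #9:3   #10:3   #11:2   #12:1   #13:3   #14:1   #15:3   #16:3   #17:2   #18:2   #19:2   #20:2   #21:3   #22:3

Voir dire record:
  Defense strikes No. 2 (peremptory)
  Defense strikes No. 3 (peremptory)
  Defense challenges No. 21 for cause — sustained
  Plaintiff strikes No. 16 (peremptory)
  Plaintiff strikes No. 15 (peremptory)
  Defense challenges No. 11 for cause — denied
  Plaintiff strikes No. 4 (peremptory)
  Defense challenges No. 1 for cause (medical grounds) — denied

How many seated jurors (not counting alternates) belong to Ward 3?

Removed: #2, #3, #4, #15, #16, #21.
Seated jurors 1–8: #1, #5, #6, #7, #8, #9, #10, #11 (alternates #12, #13 not counted).
Of those, in Ward 3: #5, #6, #9, #10 → 4.

4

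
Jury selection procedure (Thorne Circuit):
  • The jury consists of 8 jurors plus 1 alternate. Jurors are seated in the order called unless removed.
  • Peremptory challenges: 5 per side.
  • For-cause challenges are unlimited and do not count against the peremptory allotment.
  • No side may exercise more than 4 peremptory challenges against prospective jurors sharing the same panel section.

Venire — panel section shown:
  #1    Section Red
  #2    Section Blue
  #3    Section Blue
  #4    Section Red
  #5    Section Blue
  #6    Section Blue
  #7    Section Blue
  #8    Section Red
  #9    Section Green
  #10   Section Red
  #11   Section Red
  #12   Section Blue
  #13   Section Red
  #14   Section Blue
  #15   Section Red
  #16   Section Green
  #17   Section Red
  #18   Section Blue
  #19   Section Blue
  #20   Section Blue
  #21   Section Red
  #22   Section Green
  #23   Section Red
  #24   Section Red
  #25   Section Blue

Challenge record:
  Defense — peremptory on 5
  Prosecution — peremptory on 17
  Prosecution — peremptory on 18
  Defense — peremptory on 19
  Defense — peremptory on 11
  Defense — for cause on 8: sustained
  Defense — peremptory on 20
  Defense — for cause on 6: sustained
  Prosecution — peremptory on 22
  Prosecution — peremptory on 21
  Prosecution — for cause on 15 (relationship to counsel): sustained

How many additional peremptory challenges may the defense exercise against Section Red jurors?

Defense peremptories so far: #5, #19, #11, #20 — 4 of 5 used, 1 left overall.
Against Section Red: #11 — 1 used; per-section cap 4 leaves 3.
Binding limit: min(1, 3) = 1.

1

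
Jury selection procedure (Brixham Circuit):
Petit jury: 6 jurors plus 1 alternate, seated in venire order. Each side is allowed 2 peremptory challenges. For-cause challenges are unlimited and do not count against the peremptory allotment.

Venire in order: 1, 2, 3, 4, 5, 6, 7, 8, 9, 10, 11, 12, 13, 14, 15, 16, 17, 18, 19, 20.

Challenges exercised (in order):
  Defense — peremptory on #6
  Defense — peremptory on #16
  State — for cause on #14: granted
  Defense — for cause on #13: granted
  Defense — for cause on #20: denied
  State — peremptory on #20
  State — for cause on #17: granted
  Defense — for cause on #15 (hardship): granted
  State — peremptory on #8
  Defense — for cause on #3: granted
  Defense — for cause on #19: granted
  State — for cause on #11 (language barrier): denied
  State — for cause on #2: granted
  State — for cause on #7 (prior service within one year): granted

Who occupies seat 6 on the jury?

11

Removed: #2, #3, #6, #7, #8, #13, #14, #15, #16, #17, #19, #20. (#11 stays — for-cause denied.)
Filling seats in venire order through position 6: #1, #4, #5, #9, #10, #11.
So seat 6 is #11.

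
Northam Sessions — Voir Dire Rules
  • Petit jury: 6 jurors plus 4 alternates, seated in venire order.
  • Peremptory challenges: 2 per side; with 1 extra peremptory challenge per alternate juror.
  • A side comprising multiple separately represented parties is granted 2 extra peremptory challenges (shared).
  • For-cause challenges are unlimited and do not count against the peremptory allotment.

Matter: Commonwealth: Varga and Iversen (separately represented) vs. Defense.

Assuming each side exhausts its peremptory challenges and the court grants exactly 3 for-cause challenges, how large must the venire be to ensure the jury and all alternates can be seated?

27

Seats to fill: 6 + 4 alternates = 10.
Peremptories — Commonwealth: 2 + 1×4 + 2 = 8; Defense: 2 + 1×4 = 6; total 14.
For-cause removals: 3.
Minimum venire: 10 + 14 + 3 = 27.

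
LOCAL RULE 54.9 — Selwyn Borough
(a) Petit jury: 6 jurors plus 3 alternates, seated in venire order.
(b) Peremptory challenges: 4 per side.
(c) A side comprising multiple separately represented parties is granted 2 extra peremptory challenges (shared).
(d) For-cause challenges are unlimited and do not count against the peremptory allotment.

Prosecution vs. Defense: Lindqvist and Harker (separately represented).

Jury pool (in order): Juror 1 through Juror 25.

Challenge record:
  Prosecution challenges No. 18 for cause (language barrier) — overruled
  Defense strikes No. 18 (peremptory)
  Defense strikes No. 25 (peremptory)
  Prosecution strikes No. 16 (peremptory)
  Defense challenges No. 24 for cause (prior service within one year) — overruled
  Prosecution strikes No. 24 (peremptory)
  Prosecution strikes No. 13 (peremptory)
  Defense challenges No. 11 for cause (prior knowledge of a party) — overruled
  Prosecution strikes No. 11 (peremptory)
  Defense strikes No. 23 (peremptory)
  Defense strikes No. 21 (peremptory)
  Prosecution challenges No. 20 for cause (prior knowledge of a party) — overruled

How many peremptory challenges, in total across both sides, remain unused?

Prosecution allotment: 4. Defense allotment: 4 base + 2 multi-party = 6.
Prosecution peremptories used: #16, #24, #13, #11 — 4 (for-cause on #18, #20 don't count).
Defense peremptories used: #18, #25, #23, #21 — 4 (for-cause on #24, #11 don't count).
Remaining: (4 − 4) + (6 − 4) = 2.

2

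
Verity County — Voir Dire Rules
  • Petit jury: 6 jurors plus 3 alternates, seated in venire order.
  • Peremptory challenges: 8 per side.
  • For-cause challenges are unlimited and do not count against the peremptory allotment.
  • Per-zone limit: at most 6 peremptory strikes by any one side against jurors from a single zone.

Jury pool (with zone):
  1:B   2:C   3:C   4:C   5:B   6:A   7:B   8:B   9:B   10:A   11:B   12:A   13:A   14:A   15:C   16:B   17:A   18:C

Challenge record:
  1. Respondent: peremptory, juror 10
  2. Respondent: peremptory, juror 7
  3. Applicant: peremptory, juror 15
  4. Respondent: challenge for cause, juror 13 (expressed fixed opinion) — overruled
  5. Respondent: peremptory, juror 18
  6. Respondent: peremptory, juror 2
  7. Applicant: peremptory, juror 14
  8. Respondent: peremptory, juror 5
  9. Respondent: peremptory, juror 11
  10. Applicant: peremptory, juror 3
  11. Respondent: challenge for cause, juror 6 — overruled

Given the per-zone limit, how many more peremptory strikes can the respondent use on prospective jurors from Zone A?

Respondent peremptories so far: #10, #7, #18, #2, #5, #11 — 6 of 8 used, 2 left overall.
Against Zone A: #10 — 1 used; per-zone cap 6 leaves 5.
Binding limit: min(2, 5) = 2.

2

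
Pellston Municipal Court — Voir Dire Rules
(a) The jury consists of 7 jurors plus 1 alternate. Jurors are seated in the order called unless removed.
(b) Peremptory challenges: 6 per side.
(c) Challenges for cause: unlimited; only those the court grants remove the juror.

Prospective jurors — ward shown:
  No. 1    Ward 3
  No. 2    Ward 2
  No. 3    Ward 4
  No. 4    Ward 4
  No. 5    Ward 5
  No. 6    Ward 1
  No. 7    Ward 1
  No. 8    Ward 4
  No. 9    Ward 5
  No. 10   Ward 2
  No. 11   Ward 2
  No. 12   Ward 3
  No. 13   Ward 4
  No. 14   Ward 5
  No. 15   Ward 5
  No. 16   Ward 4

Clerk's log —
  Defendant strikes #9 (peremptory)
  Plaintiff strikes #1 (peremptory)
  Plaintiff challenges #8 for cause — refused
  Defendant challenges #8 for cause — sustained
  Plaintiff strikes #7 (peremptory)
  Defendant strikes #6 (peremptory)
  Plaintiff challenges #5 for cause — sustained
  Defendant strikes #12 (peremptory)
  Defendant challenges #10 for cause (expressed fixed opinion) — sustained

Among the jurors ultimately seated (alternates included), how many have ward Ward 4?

Removed: #1, #5, #6, #7, #8, #9, #10, #12.
Seated (8 incl. alternates): #2, #3, #4, #11, #13, #14, #15, #16.
Of those, in Ward 4: #3, #4, #13, #16 → 4.

4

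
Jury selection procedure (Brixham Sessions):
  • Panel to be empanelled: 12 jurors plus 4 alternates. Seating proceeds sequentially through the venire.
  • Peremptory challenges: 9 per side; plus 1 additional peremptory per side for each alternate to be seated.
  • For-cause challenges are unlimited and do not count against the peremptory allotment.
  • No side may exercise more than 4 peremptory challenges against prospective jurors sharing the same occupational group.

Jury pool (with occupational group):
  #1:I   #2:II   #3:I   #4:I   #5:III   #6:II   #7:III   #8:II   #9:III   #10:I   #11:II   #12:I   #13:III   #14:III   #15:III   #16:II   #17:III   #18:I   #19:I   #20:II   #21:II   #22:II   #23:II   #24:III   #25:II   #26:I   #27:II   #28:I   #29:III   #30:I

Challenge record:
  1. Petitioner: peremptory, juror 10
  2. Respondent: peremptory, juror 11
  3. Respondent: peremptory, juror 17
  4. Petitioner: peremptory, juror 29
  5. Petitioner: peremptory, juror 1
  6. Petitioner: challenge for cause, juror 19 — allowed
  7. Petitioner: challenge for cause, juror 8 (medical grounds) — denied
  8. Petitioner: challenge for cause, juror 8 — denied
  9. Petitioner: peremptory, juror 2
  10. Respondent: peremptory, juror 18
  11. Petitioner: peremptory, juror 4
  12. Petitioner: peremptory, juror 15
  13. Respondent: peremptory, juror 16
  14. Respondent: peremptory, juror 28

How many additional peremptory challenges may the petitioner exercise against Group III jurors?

Petitioner peremptories so far: #10, #29, #1, #2, #4, #15 — 6 of 13 used, 7 left overall.
Against Group III: #29, #15 — 2 used; per-group cap 4 leaves 2.
Binding limit: min(7, 2) = 2.

2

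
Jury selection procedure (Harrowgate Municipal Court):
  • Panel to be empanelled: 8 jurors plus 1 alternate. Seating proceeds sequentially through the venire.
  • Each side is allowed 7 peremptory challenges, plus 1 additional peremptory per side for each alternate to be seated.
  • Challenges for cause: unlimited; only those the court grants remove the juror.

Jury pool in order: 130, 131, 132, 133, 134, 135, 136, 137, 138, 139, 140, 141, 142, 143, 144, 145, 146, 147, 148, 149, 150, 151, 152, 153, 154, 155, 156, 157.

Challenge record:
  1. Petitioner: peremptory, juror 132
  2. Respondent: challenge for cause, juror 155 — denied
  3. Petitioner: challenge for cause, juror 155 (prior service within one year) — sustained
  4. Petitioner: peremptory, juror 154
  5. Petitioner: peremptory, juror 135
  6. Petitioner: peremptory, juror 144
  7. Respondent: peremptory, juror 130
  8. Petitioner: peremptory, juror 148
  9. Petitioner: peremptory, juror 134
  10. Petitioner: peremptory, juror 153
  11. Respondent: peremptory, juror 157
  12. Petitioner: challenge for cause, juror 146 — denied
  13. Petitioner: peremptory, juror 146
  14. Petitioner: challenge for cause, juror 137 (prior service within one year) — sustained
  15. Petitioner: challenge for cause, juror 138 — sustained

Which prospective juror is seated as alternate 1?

Removed: #130, #132, #134, #135, #137, #138, #144, #146, #148, #153, #154, #155, #157.
Filling seats in venire order through position 9: #131, #133, #136, #139, #140, #141, #142, #143, #145.
So alternate 1 is #145.

145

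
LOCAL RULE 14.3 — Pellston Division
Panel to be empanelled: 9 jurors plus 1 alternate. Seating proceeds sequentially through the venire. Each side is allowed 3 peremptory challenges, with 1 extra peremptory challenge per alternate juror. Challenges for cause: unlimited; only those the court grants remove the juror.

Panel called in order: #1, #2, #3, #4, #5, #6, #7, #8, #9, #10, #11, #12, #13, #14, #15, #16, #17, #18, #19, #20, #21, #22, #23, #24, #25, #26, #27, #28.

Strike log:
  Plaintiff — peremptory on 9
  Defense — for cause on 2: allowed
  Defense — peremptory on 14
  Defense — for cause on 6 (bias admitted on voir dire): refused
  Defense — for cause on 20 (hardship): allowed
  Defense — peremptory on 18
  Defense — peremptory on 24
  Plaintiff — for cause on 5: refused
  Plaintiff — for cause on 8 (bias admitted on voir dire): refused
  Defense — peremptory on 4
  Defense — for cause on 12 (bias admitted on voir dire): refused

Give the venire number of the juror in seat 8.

11

Removed: #2, #4, #9, #14, #18, #20, #24. (#5, #6, #8, #12 stay — for-cause denied.)
Seating in order: seats 1–9 → #1, #3, #5, #6, #7, #8, #10, #11, #12; alternates → #13.
So seat 8 is #11.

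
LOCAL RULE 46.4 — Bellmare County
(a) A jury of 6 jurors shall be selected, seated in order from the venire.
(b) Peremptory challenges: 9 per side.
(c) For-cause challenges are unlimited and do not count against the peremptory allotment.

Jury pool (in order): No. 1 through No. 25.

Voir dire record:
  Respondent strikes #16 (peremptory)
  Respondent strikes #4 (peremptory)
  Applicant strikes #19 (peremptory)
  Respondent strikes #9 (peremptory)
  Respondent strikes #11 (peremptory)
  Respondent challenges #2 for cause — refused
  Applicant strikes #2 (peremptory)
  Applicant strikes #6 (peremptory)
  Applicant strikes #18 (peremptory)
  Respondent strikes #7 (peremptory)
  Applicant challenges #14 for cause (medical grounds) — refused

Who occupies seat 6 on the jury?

12

Removed: #2, #4, #6, #7, #9, #11, #16, #18, #19. (#14 stays — for-cause denied.)
Seating in order: seats 1–6 → #1, #3, #5, #8, #10, #12.
So seat 6 is #12.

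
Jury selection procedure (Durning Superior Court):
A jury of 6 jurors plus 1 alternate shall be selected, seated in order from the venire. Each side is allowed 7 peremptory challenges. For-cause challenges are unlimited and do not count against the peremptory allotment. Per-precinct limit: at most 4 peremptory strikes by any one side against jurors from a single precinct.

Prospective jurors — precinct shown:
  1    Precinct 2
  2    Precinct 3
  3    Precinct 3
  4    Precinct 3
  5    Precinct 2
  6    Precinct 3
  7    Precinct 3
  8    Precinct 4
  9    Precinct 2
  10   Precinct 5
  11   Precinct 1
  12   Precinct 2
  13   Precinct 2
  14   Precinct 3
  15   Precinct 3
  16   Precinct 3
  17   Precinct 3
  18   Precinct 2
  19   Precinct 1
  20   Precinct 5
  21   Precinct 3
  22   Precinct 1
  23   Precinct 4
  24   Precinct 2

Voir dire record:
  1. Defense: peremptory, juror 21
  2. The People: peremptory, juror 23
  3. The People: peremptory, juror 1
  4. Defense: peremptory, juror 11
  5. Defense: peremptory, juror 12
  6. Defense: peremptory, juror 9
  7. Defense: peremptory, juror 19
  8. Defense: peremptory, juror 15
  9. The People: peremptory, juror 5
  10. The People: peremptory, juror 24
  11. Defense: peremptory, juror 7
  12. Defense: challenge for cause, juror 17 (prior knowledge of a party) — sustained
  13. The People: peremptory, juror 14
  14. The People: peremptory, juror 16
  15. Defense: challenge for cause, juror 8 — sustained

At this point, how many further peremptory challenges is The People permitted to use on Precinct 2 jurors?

The People peremptories so far: #23, #1, #5, #24, #14, #16 — 6 of 7 used, 1 left overall.
Against Precinct 2: #1, #5, #24 — 3 used; per-precinct cap 4 leaves 1.
Binding limit: min(1, 1) = 1.

1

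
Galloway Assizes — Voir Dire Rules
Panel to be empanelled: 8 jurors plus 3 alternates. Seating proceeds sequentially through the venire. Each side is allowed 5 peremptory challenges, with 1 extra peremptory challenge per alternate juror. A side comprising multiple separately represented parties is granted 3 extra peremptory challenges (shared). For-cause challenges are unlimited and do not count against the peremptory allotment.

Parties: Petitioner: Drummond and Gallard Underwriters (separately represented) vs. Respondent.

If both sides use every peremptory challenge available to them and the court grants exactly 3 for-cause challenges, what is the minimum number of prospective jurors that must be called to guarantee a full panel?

Seats to fill: 8 + 3 alternates = 11.
Peremptories — Petitioner: 5 + 1×3 + 3 = 11; Respondent: 5 + 1×3 = 8; total 19.
For-cause removals: 3.
Minimum venire: 11 + 19 + 3 = 33.

33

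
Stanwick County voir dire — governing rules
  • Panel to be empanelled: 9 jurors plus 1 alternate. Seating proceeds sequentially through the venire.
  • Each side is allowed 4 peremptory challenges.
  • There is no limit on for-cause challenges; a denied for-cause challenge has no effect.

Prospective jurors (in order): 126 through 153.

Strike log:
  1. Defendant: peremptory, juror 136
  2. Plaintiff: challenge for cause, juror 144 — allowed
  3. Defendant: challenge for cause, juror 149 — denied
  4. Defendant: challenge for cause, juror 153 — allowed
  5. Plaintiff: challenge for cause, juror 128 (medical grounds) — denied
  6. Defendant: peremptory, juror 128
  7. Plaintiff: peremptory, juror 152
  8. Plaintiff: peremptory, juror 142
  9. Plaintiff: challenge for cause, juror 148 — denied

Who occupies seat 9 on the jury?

135

Removed: #128, #136, #142, #144, #152, #153. (#148, #149 stay — for-cause denied.)
Seating in order: seats 1–9 → #126, #127, #129, #130, #131, #132, #133, #134, #135; alternates → #137.
So seat 9 is #135.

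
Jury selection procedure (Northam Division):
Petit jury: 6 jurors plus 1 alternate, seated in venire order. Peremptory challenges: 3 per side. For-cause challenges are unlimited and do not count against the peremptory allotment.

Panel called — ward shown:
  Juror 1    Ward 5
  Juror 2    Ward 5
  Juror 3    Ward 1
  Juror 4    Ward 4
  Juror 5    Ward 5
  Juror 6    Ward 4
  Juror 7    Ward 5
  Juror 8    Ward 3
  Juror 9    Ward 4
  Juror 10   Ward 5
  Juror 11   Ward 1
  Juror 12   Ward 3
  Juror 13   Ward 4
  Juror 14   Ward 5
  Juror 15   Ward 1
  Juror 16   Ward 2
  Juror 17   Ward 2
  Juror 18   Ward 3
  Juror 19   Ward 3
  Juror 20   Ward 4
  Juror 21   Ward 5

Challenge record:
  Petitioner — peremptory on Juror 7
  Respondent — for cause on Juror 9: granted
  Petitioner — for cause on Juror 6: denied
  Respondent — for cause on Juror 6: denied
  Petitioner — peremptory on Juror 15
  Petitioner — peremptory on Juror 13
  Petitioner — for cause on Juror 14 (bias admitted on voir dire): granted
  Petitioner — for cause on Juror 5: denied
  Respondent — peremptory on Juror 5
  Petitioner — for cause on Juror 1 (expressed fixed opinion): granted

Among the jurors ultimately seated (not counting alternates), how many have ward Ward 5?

2

Removed: #1, #5, #7, #9, #13, #14, #15.
Seated jurors 1–6: #2, #3, #4, #6, #8, #10 (alternates #11 not counted).
Of those, in Ward 5: #2, #10 → 2.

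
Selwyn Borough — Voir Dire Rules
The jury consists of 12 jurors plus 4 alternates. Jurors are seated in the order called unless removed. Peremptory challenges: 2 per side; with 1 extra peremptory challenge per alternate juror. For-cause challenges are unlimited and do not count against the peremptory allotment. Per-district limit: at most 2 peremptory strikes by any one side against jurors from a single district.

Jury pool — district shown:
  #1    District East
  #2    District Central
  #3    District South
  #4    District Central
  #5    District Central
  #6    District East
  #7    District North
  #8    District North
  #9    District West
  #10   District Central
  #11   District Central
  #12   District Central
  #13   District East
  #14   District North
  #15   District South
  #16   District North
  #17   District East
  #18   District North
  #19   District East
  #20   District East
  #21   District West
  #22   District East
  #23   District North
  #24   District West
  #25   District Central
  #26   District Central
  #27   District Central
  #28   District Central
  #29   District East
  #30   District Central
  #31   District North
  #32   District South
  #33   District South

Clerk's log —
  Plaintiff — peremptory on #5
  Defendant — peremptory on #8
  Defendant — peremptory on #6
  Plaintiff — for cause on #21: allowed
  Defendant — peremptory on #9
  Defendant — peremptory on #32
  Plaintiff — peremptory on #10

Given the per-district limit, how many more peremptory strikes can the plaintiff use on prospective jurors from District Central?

Plaintiff peremptories so far: #5, #10 — 2 of 6 used, 4 left overall.
Against District Central: #5, #10 — 2 used; per-district cap 2 leaves 0.
Binding limit: min(4, 0) = 0.

0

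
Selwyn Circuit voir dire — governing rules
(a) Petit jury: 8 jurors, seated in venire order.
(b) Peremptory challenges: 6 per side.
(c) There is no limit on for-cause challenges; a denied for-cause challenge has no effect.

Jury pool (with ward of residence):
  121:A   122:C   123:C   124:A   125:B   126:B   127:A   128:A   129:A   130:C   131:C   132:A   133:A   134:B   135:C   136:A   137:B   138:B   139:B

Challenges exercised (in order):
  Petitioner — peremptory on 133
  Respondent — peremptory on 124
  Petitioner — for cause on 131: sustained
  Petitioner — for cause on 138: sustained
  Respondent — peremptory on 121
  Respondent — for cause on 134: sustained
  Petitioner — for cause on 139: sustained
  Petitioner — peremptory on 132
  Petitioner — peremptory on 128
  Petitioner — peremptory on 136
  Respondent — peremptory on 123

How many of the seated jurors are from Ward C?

3

Removed: #121, #123, #124, #128, #131, #132, #133, #134, #136, #138, #139.
Seated jurors 1–8: #122, #125, #126, #127, #129, #130, #135, #137.
Of those, in Ward C: #122, #130, #135 → 3.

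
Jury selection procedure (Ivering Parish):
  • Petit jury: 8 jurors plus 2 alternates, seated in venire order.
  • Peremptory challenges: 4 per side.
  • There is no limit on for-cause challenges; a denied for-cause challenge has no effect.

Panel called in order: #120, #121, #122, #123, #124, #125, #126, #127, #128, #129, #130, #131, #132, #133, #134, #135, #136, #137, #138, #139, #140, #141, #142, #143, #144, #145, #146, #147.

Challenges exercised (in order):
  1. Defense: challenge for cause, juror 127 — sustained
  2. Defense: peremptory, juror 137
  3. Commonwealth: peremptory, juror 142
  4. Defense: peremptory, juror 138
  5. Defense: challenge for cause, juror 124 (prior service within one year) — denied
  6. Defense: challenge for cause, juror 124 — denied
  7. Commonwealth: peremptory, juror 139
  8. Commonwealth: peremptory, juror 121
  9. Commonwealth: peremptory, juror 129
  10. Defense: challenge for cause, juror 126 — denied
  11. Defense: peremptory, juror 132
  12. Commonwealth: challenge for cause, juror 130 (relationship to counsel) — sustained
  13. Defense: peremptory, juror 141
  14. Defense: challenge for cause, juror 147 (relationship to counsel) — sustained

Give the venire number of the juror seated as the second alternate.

Removed: #121, #127, #129, #130, #132, #137, #138, #139, #141, #142, #147. (#124, #126 stay — for-cause denied.)
Seating in order: seats 1–8 → #120, #122, #123, #124, #125, #126, #128, #131; alternates → #133, #134.
So alternate 2 is #134.

134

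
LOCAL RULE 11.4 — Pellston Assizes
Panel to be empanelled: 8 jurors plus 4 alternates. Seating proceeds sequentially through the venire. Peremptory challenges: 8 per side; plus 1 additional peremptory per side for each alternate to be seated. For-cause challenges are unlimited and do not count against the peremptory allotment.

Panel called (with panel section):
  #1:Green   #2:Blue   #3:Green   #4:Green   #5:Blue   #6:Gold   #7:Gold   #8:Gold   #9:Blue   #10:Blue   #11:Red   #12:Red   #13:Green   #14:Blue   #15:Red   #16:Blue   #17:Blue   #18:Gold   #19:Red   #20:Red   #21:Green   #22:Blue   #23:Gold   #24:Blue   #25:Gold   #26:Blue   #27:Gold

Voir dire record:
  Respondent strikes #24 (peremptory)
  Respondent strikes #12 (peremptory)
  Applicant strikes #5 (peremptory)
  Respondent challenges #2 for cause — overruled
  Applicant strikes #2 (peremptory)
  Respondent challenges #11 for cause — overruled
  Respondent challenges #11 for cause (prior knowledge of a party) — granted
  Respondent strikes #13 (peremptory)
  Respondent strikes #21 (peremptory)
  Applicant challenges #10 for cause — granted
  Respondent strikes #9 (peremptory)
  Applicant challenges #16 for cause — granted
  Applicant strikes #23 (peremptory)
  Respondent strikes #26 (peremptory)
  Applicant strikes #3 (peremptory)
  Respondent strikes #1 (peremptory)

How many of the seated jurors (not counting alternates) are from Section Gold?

4

Removed: #1, #2, #3, #5, #9, #10, #11, #12, #13, #16, #21, #23, #24, #26.
Seated jurors 1–8: #4, #6, #7, #8, #14, #15, #17, #18 (alternates #19, #20, #22, #25 not counted).
Of those, in Section Gold: #6, #7, #8, #18 → 4.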